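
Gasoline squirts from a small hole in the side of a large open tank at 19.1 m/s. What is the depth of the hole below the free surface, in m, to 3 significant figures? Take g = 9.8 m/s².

h ≈ 18.6 m

Torricelli: v = √(2gh), so h = v²/(2g).
h = 19.1²/(2·9.8) = 365/19.60 = 18.6 m.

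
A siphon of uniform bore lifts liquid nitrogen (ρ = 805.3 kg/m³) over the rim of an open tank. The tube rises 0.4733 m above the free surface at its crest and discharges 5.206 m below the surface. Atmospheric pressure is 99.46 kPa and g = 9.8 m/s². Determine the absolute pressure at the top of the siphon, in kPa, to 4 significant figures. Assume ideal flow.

The outlet speed comes from Torricelli: v = √(2g·5.206) = 10.10 m/s.
With constant cross-section the crest speed equals v; applying Bernoulli from the surface up to the crest, P_top = P_atm − ½ρv² − ρg·h_top.
P_top = 99460 − ½·805.3·10.10² − 805.3·9.8·0.4733 = 54640 Pa.

P_top = 54.64 kPa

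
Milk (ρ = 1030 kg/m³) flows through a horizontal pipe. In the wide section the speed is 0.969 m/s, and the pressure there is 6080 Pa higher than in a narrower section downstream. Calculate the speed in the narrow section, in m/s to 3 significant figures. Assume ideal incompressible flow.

Along the level pipe P + ½ρv² is conserved, hence v₂² = v₁² + 2(P₁ − P₂)/ρ.
v₂ = √(0.969² + 2·6080/1030) = √(0.939 + 11.8) = 3.57 m/s.

v₂ ≈ 3.57 m/s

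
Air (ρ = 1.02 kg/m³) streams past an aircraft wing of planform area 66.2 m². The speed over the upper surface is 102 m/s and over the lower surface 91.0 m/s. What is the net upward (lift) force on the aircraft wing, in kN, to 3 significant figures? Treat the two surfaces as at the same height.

F ≈ 71.7 kN

From P + ½ρv² = const at equal height, P_low − P_up = ½ρ(v_up² − v_low²).
ΔP = ½·1.02·(102² − 91.0²) = 1080 Pa.
Lift = ΔP · A = 1080 × 66.2 = 71700 N.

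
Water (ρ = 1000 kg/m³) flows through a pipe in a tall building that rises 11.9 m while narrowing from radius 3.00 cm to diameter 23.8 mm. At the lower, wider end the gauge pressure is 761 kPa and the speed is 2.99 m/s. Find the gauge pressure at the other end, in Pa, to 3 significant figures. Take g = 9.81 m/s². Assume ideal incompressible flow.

468000 Pa

Continuity gives A₁v₁ = A₂v₂, so v₂ = (28.3 cm²)/(4.45 cm²) × 2.99 m/s = 19.0 m/s.
Applying Bernoulli between the two ends and solving for P₂: P₂ = P₁ + ½ρ(v₁² − v₂²) − ρgΔh.
P₂ = 761000 + ½·1000·(2.99² − 19.0²) − 1000·9.81·(+11.9) = 761000 + (-176000) − (117000) = 468000 Pa.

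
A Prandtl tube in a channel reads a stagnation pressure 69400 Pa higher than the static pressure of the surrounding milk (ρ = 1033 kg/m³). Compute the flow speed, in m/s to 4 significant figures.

Bernoulli between the free stream and the stagnation point: ½ρv² = P_stag − P_static.
v = √(2ΔP/ρ) = √(2·69400/1033) = 11.59 m/s.

11.59 m/s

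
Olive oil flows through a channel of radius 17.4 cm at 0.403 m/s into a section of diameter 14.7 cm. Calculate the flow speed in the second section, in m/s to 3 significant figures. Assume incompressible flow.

2.26 m/s

Continuity gives A₁v₁ = A₂v₂, so v₂ = (951 cm²)/(170 cm²) × 0.403 m/s = 2.26 m/s.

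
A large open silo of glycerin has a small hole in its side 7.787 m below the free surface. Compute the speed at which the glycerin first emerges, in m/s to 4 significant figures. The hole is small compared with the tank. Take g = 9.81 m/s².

Bernoulli from surface to hole (P equal, v_surface ≈ 0): v = √(2gh) = √(2×9.81×7.787) = 12.36 m/s.

v ≈ 12.36 m/s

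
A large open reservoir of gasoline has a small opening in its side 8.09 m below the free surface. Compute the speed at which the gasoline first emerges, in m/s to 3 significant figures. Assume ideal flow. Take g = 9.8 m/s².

v = 12.6 m/s

The surface is effectively still and both ends are open, so ½v² = gh and v = √(2·9.8·8.09) = 12.6 m/s.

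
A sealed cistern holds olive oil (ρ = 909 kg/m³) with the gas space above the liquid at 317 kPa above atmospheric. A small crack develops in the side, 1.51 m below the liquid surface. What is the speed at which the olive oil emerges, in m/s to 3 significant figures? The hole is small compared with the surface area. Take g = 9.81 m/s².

Take point 1 at the surface (v₁ ≈ 0) and point 2 at the hole (at atmospheric pressure). Bernoulli: P₁ + ρg h = P_atm + ½ρv₂².
With P₁ − P_atm = 317000 Pa, v₂ = √(2gh + 2ΔP/ρ) = √(2·9.81·1.51 + 2·317000/909) = 27.0 m/s.

v ≈ 27.0 m/s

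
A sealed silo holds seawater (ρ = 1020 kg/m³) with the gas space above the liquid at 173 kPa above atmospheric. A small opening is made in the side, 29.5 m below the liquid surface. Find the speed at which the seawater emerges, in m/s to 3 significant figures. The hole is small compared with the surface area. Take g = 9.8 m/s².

Take point 1 at the surface (v₁ ≈ 0) and point 2 at the hole (at atmospheric pressure). Bernoulli: P₁ + ρg h = P_atm + ½ρv₂².
With P₁ − P_atm = 173000 Pa, v₂ = √(2gh + 2ΔP/ρ) = √(2·9.8·29.5 + 2·173000/1020) = 30.3 m/s.

v ≈ 30.3 m/s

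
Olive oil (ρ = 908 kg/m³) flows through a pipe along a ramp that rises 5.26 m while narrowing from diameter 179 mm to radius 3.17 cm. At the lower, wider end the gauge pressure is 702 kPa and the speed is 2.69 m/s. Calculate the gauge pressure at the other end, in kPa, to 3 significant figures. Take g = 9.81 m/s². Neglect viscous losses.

P₂ = 450 kPa

By continuity, v₂ = v₁·A₁/A₂ = 2.69·(252/31.6) = 21.4 m/s.
Applying Bernoulli between the two ends and solving for P₂: P₂ = P₁ + ½ρ(v₁² − v₂²) − ρgΔh.
P₂ = 702000 + ½·908·(2.69² − 21.4²) − 908·9.81·(+5.26) = 702000 + (-205000) − (46900) = 450000 Pa.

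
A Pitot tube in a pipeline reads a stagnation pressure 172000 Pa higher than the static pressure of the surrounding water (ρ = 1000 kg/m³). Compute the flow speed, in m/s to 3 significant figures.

v ≈ 18.5 m/s

At the stagnation point the flow is brought to rest, so Bernoulli gives P_stag − P_static = ½ρv².
v = √(2ΔP/ρ) = √(2·172000/1000) = 18.5 m/s.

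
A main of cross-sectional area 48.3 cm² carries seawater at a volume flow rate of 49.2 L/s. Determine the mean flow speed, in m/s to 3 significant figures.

v ≈ 10.2 m/s

Q = 49.2 L/s = 0.0492 m³/s.
v = Q/A = 0.0492 / 0.00483 = 10.2 m/s.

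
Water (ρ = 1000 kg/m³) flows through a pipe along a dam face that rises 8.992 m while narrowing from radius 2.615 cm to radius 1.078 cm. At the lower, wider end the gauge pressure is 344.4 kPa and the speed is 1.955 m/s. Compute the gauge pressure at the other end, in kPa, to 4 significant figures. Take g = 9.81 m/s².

Mass conservation (A₁v₁ = A₂v₂) gives v₂ = 1.955 × 21.48/3.651 = 11.50 m/s.
Energy conservation along the streamline gives P₂ = P₁ − ½ρ(v₂² − v₁²) − ρg(h₂ − h₁).
P₂ = 344400 + ½·1000·(1.955² − 11.50²) − 1000·9.81·(+8.992) = 344400 + (-64260) − (88210) = 191900 Pa.

P₂ = 191.9 kPa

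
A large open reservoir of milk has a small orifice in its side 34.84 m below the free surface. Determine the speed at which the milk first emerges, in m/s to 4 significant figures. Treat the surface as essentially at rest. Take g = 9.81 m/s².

v ≈ 26.14 m/s

With the surface at rest and both surface and jet at atmospheric pressure, Bernoulli gives ρg h = ½ρv², so v = √(2gh) = √(2·9.81·34.84) = 26.14 m/s.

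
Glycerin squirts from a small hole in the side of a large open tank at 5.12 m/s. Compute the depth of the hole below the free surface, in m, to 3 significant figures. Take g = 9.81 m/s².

h ≈ 1.34 m

For a small hole in a large open tank, ½v² = gh, giving h = v²/(2g).
h = 5.12²/(2·9.81) = 26.2/19.62 = 1.34 m.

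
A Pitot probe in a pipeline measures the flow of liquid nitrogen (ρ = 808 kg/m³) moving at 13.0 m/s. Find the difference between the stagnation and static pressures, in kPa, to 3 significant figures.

ΔP ≈ 68.3 kPa

Bernoulli between the free stream and the stagnation point: ½ρv² = P_stag − P_static.
ΔP = ½·808·13.0² = 68300 Pa.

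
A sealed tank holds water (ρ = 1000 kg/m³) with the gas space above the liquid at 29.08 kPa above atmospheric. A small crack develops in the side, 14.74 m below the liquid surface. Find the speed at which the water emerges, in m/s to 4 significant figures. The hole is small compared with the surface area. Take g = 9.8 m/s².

Take point 1 at the surface (v₁ ≈ 0) and point 2 at the hole (at atmospheric pressure). Bernoulli: P₁ + ρg h = P_atm + ½ρv₂².
With P₁ − P_atm = 29080 Pa, v₂ = √(2gh + 2ΔP/ρ) = √(2·9.8·14.74 + 2·29080/1000) = 18.63 m/s.

v ≈ 18.63 m/s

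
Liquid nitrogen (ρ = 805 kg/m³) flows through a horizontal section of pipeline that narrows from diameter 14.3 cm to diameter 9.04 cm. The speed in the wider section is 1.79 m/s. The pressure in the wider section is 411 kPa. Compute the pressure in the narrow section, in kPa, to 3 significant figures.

Mass conservation (A₁v₁ = A₂v₂) gives v₂ = 1.79 × 161/64.2 = 4.48 m/s.
Along the horizontal streamline, P + ½ρv² is constant.
P₂ = P₁ − ½ρ(v₂² − v₁²) = 411000 − ½·805·(4.48² − 1.79²) = 411000 − 6790 = 404000 Pa.

P₂ ≈ 404 kPa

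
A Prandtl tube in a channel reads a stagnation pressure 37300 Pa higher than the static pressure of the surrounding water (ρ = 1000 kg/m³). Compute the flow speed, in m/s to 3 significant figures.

The dynamic pressure equals the rise in static pressure at the stagnation point: ΔP = ½ρv².
v = √(2ΔP/ρ) = √(2·37300/1000) = 8.64 m/s.

v = 8.64 m/s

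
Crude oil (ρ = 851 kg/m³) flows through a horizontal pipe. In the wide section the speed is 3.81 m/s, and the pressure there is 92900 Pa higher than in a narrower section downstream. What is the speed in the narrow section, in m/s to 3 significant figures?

Horizontal Bernoulli: P₁ + ½ρv₁² = P₂ + ½ρv₂², so v₂² = v₁² + 2(P₁ − P₂)/ρ.
v₂ = √(3.81² + 2·92900/851) = √(14.5 + 218) = 15.3 m/s.

15.3 m/s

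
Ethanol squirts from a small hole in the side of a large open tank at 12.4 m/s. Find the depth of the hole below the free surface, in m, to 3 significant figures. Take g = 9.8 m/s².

h ≈ 7.84 m

Torricelli: v = √(2gh), so h = v²/(2g).
h = 12.4²/(2·9.8) = 154/19.60 = 7.84 m.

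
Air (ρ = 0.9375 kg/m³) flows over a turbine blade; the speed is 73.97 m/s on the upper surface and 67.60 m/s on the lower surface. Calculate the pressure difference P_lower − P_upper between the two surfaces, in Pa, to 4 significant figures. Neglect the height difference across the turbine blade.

ΔP ≈ 422.7 Pa

The pressure is lower where the speed is higher: ΔP = ½ρ(v_up² − v_low²).
ΔP = ½·0.9375·(73.97² − 67.60²) = 422.7 Pa.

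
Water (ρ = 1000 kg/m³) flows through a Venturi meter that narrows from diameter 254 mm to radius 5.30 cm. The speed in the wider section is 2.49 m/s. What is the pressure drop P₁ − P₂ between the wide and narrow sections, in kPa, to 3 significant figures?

Mass conservation (A₁v₁ = A₂v₂) gives v₂ = 2.49 × 507/88.2 = 14.3 m/s.
Along the horizontal streamline, P + ½ρv² is constant.
P₁ − P₂ = ½·1000·(14.3² − 2.49²) = ½·1000·198 = 99100 Pa.

99.1 kPa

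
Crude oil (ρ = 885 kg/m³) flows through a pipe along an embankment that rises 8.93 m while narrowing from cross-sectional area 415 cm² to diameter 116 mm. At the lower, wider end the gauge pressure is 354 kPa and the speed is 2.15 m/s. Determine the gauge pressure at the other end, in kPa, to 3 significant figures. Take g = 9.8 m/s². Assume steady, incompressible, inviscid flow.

The volume flow rate is constant, so v₂ = (A₁/A₂)v₁ = (415/106)·2.15 = 8.44 m/s.
Energy conservation along the streamline gives P₂ = P₁ − ½ρ(v₂² − v₁²) − ρg(h₂ − h₁).
P₂ = 354000 + ½·885·(2.15² − 8.44²) − 885·9.8·(+8.93) = 354000 + (-29500) − (77400) = 247000 Pa.

P₂ ≈ 247 kPa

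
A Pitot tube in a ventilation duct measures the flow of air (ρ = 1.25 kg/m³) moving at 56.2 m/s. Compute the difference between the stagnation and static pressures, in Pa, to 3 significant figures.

The dynamic pressure equals the rise in static pressure at the stagnation point: ΔP = ½ρv².
ΔP = ½·1.25·56.2² = 1970 Pa.

1970 Pa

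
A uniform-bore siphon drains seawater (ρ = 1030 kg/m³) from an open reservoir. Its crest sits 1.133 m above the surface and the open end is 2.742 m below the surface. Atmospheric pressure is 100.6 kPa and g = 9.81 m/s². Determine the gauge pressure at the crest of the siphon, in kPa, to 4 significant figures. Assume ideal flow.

P_gauge ≈ -39.15 kPa

From the surface to the outlet (both open to atmosphere, surface at rest): v = √(2g·h_out) = √(2·9.81·2.742) = 7.335 m/s.
The bore is uniform, so the speed at the crest is the same v. Bernoulli surface→crest: P_atm = P_top + ½ρv² + ρg·h_top.
P_top = 100600 − ½·1030·7.335² − 1030·9.81·1.133 = 61450 Pa. So P_gauge = P_top − P_atm = -39150 Pa.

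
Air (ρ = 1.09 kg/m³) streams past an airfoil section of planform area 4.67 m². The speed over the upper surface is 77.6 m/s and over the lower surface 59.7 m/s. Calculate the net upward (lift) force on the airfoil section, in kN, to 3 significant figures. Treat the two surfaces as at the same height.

With equal heights on the two surfaces, Bernoulli gives P_lower − P_upper = ½ρ(v_upper² − v_lower²).
ΔP = ½·1.09·(77.6² − 59.7²) = 1340 Pa.
Lift = ΔP · A = 1340 × 4.67 = 6260 N.

6.26 kN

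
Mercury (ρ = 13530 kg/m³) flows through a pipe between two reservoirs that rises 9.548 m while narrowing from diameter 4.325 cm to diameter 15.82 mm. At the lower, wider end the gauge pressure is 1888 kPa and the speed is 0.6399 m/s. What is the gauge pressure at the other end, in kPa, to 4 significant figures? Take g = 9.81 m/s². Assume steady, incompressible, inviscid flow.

P₂ ≈ 468.7 kPa

The volume flow rate is constant, so v₂ = (A₁/A₂)v₁ = (14.69/1.966)·0.6399 = 4.783 m/s.
Energy conservation along the streamline gives P₂ = P₁ − ½ρ(v₂² − v₁²) − ρg(h₂ − h₁).
P₂ = 1888000 + ½·13530·(0.6399² − 4.783²) − 13530·9.81·(+9.548) = 1888000 + (-152000) − (1267000) = 468700 Pa.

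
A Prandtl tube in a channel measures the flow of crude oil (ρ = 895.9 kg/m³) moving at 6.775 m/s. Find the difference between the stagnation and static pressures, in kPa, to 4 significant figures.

The dynamic pressure equals the rise in static pressure at the stagnation point: ΔP = ½ρv².
ΔP = ½·895.9·6.775² = 20560 Pa.

ΔP ≈ 20.56 kPa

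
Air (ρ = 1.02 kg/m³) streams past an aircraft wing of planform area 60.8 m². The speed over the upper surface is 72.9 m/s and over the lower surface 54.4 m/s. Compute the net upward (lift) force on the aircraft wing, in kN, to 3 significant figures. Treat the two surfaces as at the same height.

F ≈ 73.0 kN

From P + ½ρv² = const at equal height, P_low − P_up = ½ρ(v_up² − v_low²).
ΔP = ½·1.02·(72.9² − 54.4²) = 1200 Pa.
Lift = ΔP · A = 1200 × 60.8 = 73000 N.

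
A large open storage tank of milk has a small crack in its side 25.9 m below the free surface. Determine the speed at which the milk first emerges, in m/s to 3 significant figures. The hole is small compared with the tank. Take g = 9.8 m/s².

Bernoulli from surface to hole (P equal, v_surface ≈ 0): v = √(2gh) = √(2×9.8×25.9) = 22.5 m/s.

v = 22.5 m/s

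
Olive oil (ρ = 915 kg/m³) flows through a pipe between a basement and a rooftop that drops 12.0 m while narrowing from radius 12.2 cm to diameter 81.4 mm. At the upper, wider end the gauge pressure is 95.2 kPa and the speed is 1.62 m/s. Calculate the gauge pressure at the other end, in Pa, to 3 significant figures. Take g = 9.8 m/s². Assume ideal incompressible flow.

P₂ ≈ 107000 Pa

Continuity gives A₁v₁ = A₂v₂, so v₂ = (468 cm²)/(52.0 cm²) × 1.62 m/s = 14.6 m/s.
Bernoulli: P₁ + ½ρv₁² + ρg h₁ = P₂ + ½ρv₂² + ρg h₂, so P₂ = P₁ + ½ρ(v₁² − v₂²) − ρg(h₂ − h₁).
P₂ = 95200 + ½·915·(1.62² − 14.6²) − 915·9.8·(−12.0) = 95200 + (-95700) − (-108000) = 107000 Pa.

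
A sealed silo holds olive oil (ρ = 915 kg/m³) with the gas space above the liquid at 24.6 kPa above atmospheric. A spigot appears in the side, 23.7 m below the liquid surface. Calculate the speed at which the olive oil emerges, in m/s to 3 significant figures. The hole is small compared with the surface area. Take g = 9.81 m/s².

Take point 1 at the surface (v₁ ≈ 0) and point 2 at the hole (at atmospheric pressure). Bernoulli: P₁ + ρg h = P_atm + ½ρv₂².
With P₁ − P_atm = 24600 Pa, v₂ = √(2gh + 2ΔP/ρ) = √(2·9.81·23.7 + 2·24600/915) = 22.8 m/s.

v = 22.8 m/s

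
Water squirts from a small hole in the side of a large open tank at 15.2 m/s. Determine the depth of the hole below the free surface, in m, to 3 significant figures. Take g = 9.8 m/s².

Inverting v = √(2gh) gives h = v² / 2g.
h = 15.2²/(2·9.8) = 231/19.60 = 11.8 m.

h ≈ 11.8 m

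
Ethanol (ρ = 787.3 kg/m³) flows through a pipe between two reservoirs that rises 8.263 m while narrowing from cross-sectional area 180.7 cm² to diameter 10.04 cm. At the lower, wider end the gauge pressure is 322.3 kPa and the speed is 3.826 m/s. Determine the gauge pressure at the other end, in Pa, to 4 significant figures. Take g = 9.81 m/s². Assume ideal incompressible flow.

P₂ ≈ 234200 Pa

The volume flow rate is constant, so v₂ = (A₁/A₂)v₁ = (180.7/79.17)·3.826 = 8.733 m/s.
Energy conservation along the streamline gives P₂ = P₁ − ½ρ(v₂² − v₁²) − ρg(h₂ − h₁).
P₂ = 322300 + ½·787.3·(3.826² − 8.733²) − 787.3·9.81·(+8.263) = 322300 + (-24260) − (63820) = 234200 Pa.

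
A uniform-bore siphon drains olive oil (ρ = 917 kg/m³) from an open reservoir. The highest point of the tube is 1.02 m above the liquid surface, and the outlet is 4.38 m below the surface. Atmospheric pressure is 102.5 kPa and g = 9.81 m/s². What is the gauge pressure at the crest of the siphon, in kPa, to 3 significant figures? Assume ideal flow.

From the surface to the outlet (both open to atmosphere, surface at rest): v = √(2g·h_out) = √(2·9.81·4.38) = 9.27 m/s.
The bore is uniform, so the speed at the crest is the same v. Bernoulli surface→crest: P_atm = P_top + ½ρv² + ρg·h_top.
P_top = 102500 − ½·917·9.27² − 917·9.81·1.02 = 53900 Pa. So P_gauge = P_top − P_atm = -48600 Pa.

P_gauge ≈ -48.6 kPa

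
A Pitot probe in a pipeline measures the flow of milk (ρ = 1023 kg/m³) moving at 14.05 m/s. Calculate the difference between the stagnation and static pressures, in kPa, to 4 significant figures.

ΔP ≈ 101.0 kPa

At the stagnation point the flow is brought to rest, so Bernoulli gives P_stag − P_static = ½ρv².
ΔP = ½·1023·14.05² = 101000 Pa.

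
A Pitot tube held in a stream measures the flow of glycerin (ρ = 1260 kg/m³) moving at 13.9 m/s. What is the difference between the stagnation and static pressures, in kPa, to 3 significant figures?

The dynamic pressure equals the rise in static pressure at the stagnation point: ΔP = ½ρv².
ΔP = ½·1260·13.9² = 122000 Pa.

ΔP ≈ 122 kPa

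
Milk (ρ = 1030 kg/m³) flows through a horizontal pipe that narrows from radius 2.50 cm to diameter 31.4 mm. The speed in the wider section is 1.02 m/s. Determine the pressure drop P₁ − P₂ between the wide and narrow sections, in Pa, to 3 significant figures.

ΔP = 2910 Pa

The volume flow rate is constant, so v₂ = (A₁/A₂)v₁ = (19.6/7.74)·1.02 = 2.59 m/s.
The pipe is horizontal, so Bernoulli reduces to P₁ + ½ρv₁² = P₂ + ½ρv₂².
P₁ − P₂ = ½·1030·(2.59² − 1.02²) = ½·1030·5.65 = 2910 Pa.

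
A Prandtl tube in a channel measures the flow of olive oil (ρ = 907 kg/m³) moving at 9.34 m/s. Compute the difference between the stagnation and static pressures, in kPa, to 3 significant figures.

39.6 kPa

Bernoulli between the free stream and the stagnation point: ½ρv² = P_stag − P_static.
ΔP = ½·907·9.34² = 39600 Pa.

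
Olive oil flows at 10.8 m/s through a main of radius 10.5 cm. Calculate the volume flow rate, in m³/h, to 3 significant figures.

Q = A·v = 0.0346 m² × 10.8 m/s = 0.374 m³/s.
Converting: 0.374 m³/s × 3600 = 1350 m³/h.

Q ≈ 1350 m³/h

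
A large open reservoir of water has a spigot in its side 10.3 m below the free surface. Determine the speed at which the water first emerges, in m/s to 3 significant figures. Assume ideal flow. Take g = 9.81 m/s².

Bernoulli from surface to hole (P equal, v_surface ≈ 0): v = √(2gh) = √(2×9.81×10.3) = 14.2 m/s.

v = 14.2 m/s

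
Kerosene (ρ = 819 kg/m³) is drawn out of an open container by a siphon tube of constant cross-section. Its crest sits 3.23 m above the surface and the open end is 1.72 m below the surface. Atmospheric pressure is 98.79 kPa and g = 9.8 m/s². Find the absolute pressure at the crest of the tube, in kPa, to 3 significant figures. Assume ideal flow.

Bernoulli surface→outlet gives ½v² = g·h_out, so v = √(2·9.8·1.72) = 5.81 m/s.
With constant cross-section the crest speed equals v; applying Bernoulli from the surface up to the crest, P_top = P_atm − ½ρv² − ρg·h_top.
P_top = 98790 − ½·819·5.81² − 819·9.8·3.23 = 59100 Pa.

59.1 kPa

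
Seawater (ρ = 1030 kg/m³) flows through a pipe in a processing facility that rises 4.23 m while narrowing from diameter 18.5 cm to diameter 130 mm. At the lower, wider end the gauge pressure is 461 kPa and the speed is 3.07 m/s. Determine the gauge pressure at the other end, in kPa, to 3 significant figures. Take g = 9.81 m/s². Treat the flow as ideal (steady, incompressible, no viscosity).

Continuity gives A₁v₁ = A₂v₂, so v₂ = (269 cm²)/(133 cm²) × 3.07 m/s = 6.22 m/s.
Applying Bernoulli between the two ends and solving for P₂: P₂ = P₁ + ½ρ(v₁² − v₂²) − ρgΔh.
P₂ = 461000 + ½·1030·(3.07² − 6.22²) − 1030·9.81·(+4.23) = 461000 + (-15100) − (42700) = 403000 Pa.

P₂ ≈ 403 kPa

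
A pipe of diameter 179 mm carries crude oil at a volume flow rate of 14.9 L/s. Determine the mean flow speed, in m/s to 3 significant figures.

0.592 m/s

Q = 14.9 L/s = 0.0149 m³/s.
v = Q/A = 0.0149 / 0.0252 = 0.592 m/s.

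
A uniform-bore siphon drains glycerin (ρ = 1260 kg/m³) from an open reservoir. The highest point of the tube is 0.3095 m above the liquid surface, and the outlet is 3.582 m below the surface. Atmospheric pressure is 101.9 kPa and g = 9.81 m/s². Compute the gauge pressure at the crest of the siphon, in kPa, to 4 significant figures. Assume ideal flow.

From the surface to the outlet (both open to atmosphere, surface at rest): v = √(2g·h_out) = √(2·9.81·3.582) = 8.383 m/s.
With constant cross-section the crest speed equals v; applying Bernoulli from the surface up to the crest, P_top = P_atm − ½ρv² − ρg·h_top.
P_top = 101900 − ½·1260·8.383² − 1260·9.81·0.3095 = 53800 Pa. So P_gauge = P_top − P_atm = -48100 Pa.

P_gauge = -48.10 kPa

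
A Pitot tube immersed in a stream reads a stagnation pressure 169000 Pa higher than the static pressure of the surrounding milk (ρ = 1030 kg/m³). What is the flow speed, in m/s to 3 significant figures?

v = 18.1 m/s

At the stagnation point the flow is brought to rest, so Bernoulli gives P_stag − P_static = ½ρv².
v = √(2ΔP/ρ) = √(2·169000/1030) = 18.1 m/s.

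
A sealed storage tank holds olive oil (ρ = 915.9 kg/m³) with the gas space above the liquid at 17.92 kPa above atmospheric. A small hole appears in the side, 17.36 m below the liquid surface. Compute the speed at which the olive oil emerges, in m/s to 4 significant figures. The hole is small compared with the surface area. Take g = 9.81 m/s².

v = 19.49 m/s

Take point 1 at the surface (v₁ ≈ 0) and point 2 at the hole (at atmospheric pressure). Bernoulli: P₁ + ρg h = P_atm + ½ρv₂².
With P₁ − P_atm = 17920 Pa, v₂ = √(2gh + 2ΔP/ρ) = √(2·9.81·17.36 + 2·17920/915.9) = 19.49 m/s.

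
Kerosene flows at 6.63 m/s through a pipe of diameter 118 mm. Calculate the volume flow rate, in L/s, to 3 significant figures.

Q = A·v = 0.0109 m² × 6.63 m/s = 0.0725 m³/s.
Converting: 0.0725 m³/s × 1000 = 72.5 L/s.

Q ≈ 72.5 L/s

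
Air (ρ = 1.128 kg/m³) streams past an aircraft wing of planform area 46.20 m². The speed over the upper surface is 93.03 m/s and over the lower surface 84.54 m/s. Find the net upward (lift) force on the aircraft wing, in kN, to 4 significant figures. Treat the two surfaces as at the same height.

F ≈ 39.28 kN

The faster flow above has the lower pressure; Bernoulli (same height) gives ΔP = ½ρ(v_up² − v_low²).
ΔP = ½·1.128·(93.03² − 84.54²) = 850.3 Pa.
Lift = ΔP · A = 850.3 × 46.20 = 39280 N.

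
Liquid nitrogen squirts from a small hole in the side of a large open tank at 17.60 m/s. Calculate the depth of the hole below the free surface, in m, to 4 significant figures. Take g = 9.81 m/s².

h ≈ 15.79 m

Torricelli: v = √(2gh), so h = v²/(2g).
h = 17.60²/(2·9.81) = 309.8/19.62 = 15.79 m.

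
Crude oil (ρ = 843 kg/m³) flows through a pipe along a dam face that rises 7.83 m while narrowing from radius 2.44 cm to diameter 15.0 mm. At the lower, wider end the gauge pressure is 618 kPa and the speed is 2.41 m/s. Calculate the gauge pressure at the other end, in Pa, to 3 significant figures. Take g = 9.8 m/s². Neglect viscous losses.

282000 Pa

Continuity gives A₁v₁ = A₂v₂, so v₂ = (18.7 cm²)/(1.77 cm²) × 2.41 m/s = 25.5 m/s.
Energy conservation along the streamline gives P₂ = P₁ − ½ρ(v₂² − v₁²) − ρg(h₂ − h₁).
P₂ = 618000 + ½·843·(2.41² − 25.5²) − 843·9.8·(+7.83) = 618000 + (-272000) − (64700) = 282000 Pa.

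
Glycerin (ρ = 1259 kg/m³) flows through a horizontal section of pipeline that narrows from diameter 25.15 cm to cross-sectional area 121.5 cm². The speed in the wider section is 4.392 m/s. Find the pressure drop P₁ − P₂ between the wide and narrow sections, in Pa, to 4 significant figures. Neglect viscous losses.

ΔP ≈ 190900 Pa

By continuity, v₂ = v₁·A₁/A₂ = 4.392·(496.8/121.5) = 17.96 m/s.
With no height change, Bernoulli's equation is P₁ + ½ρv₁² = P₂ + ½ρv₂².
P₁ − P₂ = ½·1259·(17.96² − 4.392²) = ½·1259·303.2 = 190900 Pa.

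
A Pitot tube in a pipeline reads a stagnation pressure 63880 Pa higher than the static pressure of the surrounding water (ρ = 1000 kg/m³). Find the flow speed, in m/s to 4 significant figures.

The dynamic pressure equals the rise in static pressure at the stagnation point: ΔP = ½ρv².
v = √(2ΔP/ρ) = √(2·63880/1000) = 11.30 m/s.

11.30 m/s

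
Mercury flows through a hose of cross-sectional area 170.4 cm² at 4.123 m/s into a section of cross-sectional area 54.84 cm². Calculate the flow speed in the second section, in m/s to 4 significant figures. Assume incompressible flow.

By continuity, v₂ = v₁·A₁/A₂ = 4.123·(170.4/54.84) = 12.81 m/s.

v₂ ≈ 12.81 m/s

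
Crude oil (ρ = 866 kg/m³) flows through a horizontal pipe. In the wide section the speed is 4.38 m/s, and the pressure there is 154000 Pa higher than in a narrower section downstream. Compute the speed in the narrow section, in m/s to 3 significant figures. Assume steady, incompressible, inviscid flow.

v₂ ≈ 19.4 m/s

Along the level pipe P + ½ρv² is conserved, hence v₂² = v₁² + 2(P₁ − P₂)/ρ.
v₂ = √(4.38² + 2·154000/866) = √(19.2 + 356) = 19.4 m/s.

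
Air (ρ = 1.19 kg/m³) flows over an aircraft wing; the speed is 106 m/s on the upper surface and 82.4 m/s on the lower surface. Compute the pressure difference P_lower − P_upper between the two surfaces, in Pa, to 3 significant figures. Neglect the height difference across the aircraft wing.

The pressure is lower where the speed is higher: ΔP = ½ρ(v_up² − v_low²).
ΔP = ½·1.19·(106² − 82.4²) = 2650 Pa.

ΔP ≈ 2650 Pa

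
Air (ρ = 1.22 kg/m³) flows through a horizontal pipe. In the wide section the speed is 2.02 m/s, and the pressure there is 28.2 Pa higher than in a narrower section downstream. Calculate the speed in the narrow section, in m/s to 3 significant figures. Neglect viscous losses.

v₂ = 7.09 m/s

With h₁ = h₂, rearranging Bernoulli gives v₂ = √(v₁² + 2ΔP/ρ).
v₂ = √(2.02² + 2·28.2/1.22) = √(4.08 + 46.2) = 7.09 m/s.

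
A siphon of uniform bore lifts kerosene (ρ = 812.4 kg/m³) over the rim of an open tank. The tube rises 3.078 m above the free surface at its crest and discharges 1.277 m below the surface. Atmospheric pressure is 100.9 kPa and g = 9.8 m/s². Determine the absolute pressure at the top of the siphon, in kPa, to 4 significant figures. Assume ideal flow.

Bernoulli surface→outlet gives ½v² = g·h_out, so v = √(2·9.8·1.277) = 5.003 m/s.
With constant cross-section the crest speed equals v; applying Bernoulli from the surface up to the crest, P_top = P_atm − ½ρv² − ρg·h_top.
P_top = 100900 − ½·812.4·5.003² − 812.4·9.8·3.078 = 66230 Pa.

P_top = 66.23 kPa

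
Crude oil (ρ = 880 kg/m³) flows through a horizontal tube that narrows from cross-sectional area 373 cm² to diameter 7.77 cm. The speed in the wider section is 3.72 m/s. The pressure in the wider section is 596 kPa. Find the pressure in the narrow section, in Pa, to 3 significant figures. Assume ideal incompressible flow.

Continuity gives A₁v₁ = A₂v₂, so v₂ = (373 cm²)/(47.4 cm²) × 3.72 m/s = 29.3 m/s.
Along the horizontal streamline, P + ½ρv² is constant.
P₂ = P₁ − ½ρ(v₂² − v₁²) = 596000 − ½·880·(29.3² − 3.72²) = 596000 − 371000 = 225000 Pa.

P₂ ≈ 225000 Pa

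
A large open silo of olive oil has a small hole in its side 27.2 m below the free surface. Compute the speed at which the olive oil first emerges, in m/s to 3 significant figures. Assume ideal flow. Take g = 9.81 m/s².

With the surface at rest and both surface and jet at atmospheric pressure, Bernoulli gives ρg h = ½ρv², so v = √(2gh) = √(2·9.81·27.2) = 23.1 m/s.

23.1 m/s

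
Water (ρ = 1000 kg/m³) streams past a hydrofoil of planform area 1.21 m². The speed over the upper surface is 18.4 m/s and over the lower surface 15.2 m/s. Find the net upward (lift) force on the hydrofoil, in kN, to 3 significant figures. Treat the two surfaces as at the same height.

With equal heights on the two surfaces, Bernoulli gives P_lower − P_upper = ½ρ(v_upper² − v_lower²).
ΔP = ½·1000·(18.4² − 15.2²) = 53800 Pa.
Lift = ΔP · A = 53800 × 1.21 = 65000 N.

F = 65.0 kN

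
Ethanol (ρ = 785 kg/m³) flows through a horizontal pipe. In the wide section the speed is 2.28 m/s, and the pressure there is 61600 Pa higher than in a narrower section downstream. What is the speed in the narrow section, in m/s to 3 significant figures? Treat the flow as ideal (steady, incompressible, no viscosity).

Horizontal Bernoulli: P₁ + ½ρv₁² = P₂ + ½ρv₂², so v₂² = v₁² + 2(P₁ − P₂)/ρ.
v₂ = √(2.28² + 2·61600/785) = √(5.20 + 157) = 12.7 m/s.

12.7 m/s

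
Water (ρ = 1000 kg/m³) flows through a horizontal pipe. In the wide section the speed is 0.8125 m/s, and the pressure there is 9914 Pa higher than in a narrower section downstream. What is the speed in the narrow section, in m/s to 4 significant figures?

v₂ = 4.526 m/s

Horizontal Bernoulli: P₁ + ½ρv₁² = P₂ + ½ρv₂², so v₂² = v₁² + 2(P₁ − P₂)/ρ.
v₂ = √(0.8125² + 2·9914/1000) = √(0.6602 + 19.83) = 4.526 m/s.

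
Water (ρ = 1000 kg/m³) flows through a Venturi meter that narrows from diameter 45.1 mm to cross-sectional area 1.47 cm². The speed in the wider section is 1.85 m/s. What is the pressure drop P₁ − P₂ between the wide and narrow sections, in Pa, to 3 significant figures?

ΔP = 200000 Pa

Mass conservation (A₁v₁ = A₂v₂) gives v₂ = 1.85 × 16.0/1.47 = 20.1 m/s.
The pipe is horizontal, so Bernoulli reduces to P₁ + ½ρv₁² = P₂ + ½ρv₂².
P₁ − P₂ = ½·1000·(20.1² − 1.85²) = ½·1000·401 = 200000 Pa.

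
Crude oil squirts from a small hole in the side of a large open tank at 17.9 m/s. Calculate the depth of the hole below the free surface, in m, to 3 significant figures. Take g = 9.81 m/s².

Torricelli: v = √(2gh), so h = v²/(2g).
h = 17.9²/(2·9.81) = 320/19.62 = 16.3 m.

h ≈ 16.3 m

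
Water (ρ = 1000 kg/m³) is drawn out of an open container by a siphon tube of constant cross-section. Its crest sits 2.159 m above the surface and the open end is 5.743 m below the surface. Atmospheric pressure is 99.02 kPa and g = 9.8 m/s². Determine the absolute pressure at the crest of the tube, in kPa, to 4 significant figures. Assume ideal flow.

The outlet speed comes from Torricelli: v = √(2g·5.743) = 10.61 m/s.
Continuity keeps v the same throughout the tube; from surface to crest, P_atm + 0 = P_top + ½ρv² + ρg·h_top.
P_top = 99020 − ½·1000·10.61² − 1000·9.8·2.159 = 21580 Pa.

P_top = 21.58 kPa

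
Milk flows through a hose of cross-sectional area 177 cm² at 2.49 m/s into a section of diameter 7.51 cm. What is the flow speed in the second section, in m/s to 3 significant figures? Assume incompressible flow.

Mass conservation (A₁v₁ = A₂v₂) gives v₂ = 2.49 × 177/44.3 = 9.95 m/s.

v₂ = 9.95 m/s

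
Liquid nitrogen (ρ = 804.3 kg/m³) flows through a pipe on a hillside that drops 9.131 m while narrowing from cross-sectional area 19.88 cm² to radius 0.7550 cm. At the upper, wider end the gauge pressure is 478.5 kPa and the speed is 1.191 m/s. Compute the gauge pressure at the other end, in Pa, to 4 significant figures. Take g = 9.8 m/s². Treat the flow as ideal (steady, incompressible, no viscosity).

Mass conservation (A₁v₁ = A₂v₂) gives v₂ = 1.191 × 19.88/1.791 = 13.22 m/s.
Energy conservation along the streamline gives P₂ = P₁ − ½ρ(v₂² − v₁²) − ρg(h₂ − h₁).
P₂ = 478500 + ½·804.3·(1.191² − 13.22²) − 804.3·9.8·(−9.131) = 478500 + (-69730) − (-71970) = 480700 Pa.

480700 Pa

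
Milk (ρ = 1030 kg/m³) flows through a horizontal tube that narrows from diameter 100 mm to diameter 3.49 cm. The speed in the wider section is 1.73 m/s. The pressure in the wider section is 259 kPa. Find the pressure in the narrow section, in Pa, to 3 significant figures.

157000 Pa

Mass conservation (A₁v₁ = A₂v₂) gives v₂ = 1.73 × 78.5/9.57 = 14.2 m/s.
Along the horizontal streamline, P + ½ρv² is constant.
P₂ = P₁ − ½ρ(v₂² − v₁²) = 259000 − ½·1030·(14.2² − 1.73²) = 259000 − 102000 = 157000 Pa.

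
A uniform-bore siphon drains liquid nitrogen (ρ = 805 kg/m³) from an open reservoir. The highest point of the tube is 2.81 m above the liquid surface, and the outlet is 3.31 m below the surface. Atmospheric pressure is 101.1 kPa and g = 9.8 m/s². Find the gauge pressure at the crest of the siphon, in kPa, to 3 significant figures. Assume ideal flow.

The outlet speed comes from Torricelli: v = √(2g·3.31) = 8.05 m/s.
The bore is uniform, so the speed at the crest is the same v. Bernoulli surface→crest: P_atm = P_top + ½ρv² + ρg·h_top.
P_top = 101100 − ½·805·8.05² − 805·9.8·2.81 = 52800 Pa. So P_gauge = P_top − P_atm = -48300 Pa.

-48.3 kPa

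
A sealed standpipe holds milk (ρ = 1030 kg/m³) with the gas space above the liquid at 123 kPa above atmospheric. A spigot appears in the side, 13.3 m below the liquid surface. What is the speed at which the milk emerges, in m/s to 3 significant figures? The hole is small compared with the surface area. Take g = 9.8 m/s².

Take point 1 at the surface (v₁ ≈ 0) and point 2 at the hole (at atmospheric pressure). Bernoulli: P₁ + ρg h = P_atm + ½ρv₂².
With P₁ − P_atm = 123000 Pa, v₂ = √(2gh + 2ΔP/ρ) = √(2·9.8·13.3 + 2·123000/1030) = 22.3 m/s.

22.3 m/s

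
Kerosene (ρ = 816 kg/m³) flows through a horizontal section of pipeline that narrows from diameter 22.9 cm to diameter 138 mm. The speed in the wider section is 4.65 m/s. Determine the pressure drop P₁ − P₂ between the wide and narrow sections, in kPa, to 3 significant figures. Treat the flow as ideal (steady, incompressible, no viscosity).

Mass conservation (A₁v₁ = A₂v₂) gives v₂ = 4.65 × 412/150 = 12.8 m/s.
Along the horizontal streamline, P + ½ρv² is constant.
P₁ − P₂ = ½·816·(12.8² − 4.65²) = ½·816·142 = 58100 Pa.

ΔP = 58.1 kPa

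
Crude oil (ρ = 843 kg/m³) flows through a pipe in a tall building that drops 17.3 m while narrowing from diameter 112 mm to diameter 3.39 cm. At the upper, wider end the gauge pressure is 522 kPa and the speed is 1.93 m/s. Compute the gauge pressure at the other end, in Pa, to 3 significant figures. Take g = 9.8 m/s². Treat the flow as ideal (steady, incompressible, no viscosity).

The volume flow rate is constant, so v₂ = (A₁/A₂)v₁ = (98.5/9.03)·1.93 = 21.1 m/s.
Energy conservation along the streamline gives P₂ = P₁ − ½ρ(v₂² − v₁²) − ρg(h₂ − h₁).
P₂ = 522000 + ½·843·(1.93² − 21.1²) − 843·9.8·(−17.3) = 522000 + (-185000) − (-143000) = 479000 Pa.

P₂ ≈ 479000 Pa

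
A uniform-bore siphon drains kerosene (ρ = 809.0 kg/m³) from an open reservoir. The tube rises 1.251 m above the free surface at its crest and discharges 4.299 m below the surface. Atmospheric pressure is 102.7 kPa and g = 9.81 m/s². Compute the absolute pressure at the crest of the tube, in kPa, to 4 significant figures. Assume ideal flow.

The outlet speed comes from Torricelli: v = √(2g·4.299) = 9.184 m/s.
Continuity keeps v the same throughout the tube; from surface to crest, P_atm + 0 = P_top + ½ρv² + ρg·h_top.
P_top = 102700 − ½·809.0·9.184² − 809.0·9.81·1.251 = 58650 Pa.

P_top = 58.65 kPa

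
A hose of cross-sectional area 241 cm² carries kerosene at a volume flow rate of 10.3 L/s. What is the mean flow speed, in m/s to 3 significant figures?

v ≈ 0.427 m/s

Q = 10.3 L/s = 0.0103 m³/s.
v = Q/A = 0.0103 / 0.0241 = 0.427 m/s.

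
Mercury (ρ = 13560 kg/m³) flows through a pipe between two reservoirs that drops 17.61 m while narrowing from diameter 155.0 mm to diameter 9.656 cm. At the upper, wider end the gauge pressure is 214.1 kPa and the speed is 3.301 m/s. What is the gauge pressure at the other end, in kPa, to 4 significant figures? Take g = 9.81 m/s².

P₂ ≈ 2140 kPa

By continuity, v₂ = v₁·A₁/A₂ = 3.301·(188.7/73.23) = 8.506 m/s.
Applying Bernoulli between the two ends and solving for P₂: P₂ = P₁ + ½ρ(v₁² − v₂²) − ρgΔh.
P₂ = 214100 + ½·13560·(3.301² − 8.506²) − 13560·9.81·(−17.61) = 214100 + (-416600) − (-2343000) = 2140000 Pa.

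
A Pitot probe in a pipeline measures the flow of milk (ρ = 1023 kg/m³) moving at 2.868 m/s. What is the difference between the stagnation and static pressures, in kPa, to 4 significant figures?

The dynamic pressure equals the rise in static pressure at the stagnation point: ΔP = ½ρv².
ΔP = ½·1023·2.868² = 4207 Pa.

ΔP = 4.207 kPa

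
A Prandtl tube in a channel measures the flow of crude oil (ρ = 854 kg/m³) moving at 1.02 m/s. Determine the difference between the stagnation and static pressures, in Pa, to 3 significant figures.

ΔP = 444 Pa

Bernoulli between the free stream and the stagnation point: ½ρv² = P_stag − P_static.
ΔP = ½·854·1.02² = 444 Pa.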